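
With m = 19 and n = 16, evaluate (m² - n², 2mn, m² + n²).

a = m² - n² = 361 - 256 = 105
b = 2mn = 2·19·16 = 608
c = m² + n² = 361 + 256 = 617
Verify: 105² + 608² = 11025 + 369664 = 380689 = 617² ✓

(105, 608, 617)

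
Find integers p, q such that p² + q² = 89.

We need to find integers p, q > 0 such that p² + q² = 89.
Trying p = 5: q² = 89 - 5² = 89 - 25 = 64
q = 8
Check: 5² + 8² = 25 + 64 = 89 ✓

89 = 5² + 8²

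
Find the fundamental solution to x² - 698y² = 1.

We seek the smallest positive integers (x, y) with x² - 698y² = 1, i.e., x² = 698y² + 1.
Try successive y values:
y = 1: x² = 698·1² + 1 = 699, not a perfect square
y = 2: x² = 698·2² + 1 = 2793, not a perfect square
y = 3: x² = 698·3² + 1 = 6283, not a perfect square
... continuing the search (or via continued fractions) ...
y = 1968214: x² = 698·1968214² + 1 = 2703958712157609, x = 51999603 ✓

Verify: 51999603² - 698·1968214² = 2703958712157609 - 2703958712157608 = 1 ✓

x = 51999603, y = 1968214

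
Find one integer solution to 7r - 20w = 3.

Step 1: Check solvability.
gcd(7, 20) = 1
Since 1 divides 3, solutions exist.

Step 2: Apply extended Euclidean algorithm to find gcd.
We find integers such that 7*x0 + 20*y0 = 1

Step 3: Scale the particular solution.
Multiply by 3/1 = 3:
r = 9, w = 3

Step 4: Verify.
7*(9) - 20*(3) = 3 = 3 ✓

r = 9, w = 3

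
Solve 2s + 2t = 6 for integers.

Step 1: Check solvability.
gcd(2, 2) = 2
Since 2 divides 6, solutions exist.

Step 2: Apply extended Euclidean algorithm to find gcd.
We find integers such that 2*x0 + 2*y0 = 2

Step 3: Scale the particular solution.
Multiply by 6/2 = 3:
s = 0, t = 3

Step 4: Verify.
2*(0) + 2*(3) = 6 = 6 ✓

s = 0, t = 3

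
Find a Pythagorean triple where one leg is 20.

We need the other leg and hypotenuse such that 20² + x² = c².
Take x = 99, c = 101: 20² + 99² = 400 + 9801 = 10201 = 101² ✓
Triple: (99, 20, 101)

(99, 20, 101)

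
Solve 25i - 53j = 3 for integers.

Step 1: Check solvability.
gcd(25, 53) = 1
Since 1 divides 3, solutions exist.

Step 2: Apply extended Euclidean algorithm to find gcd.
We find integers such that 25*x0 + 53*y0 = 1

Step 3: Scale the particular solution.
Multiply by 3/1 = 3:
i = 51, j = 24

Step 4: Verify.
25*(51) - 53*(24) = 3 = 3 ✓

i = 51, j = 24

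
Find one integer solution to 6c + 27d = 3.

Step 1: Check solvability.
gcd(6, 27) = 3
Since 3 divides 3, solutions exist.

Step 2: Apply extended Euclidean algorithm to find gcd.
We find integers such that 6*x0 + 27*y0 = 3

Step 3: Scale the particular solution.
Multiply by 3/3 = 1:
c = -4, d = 1

Step 4: Verify.
6*(-4) + 27*(1) = 3 = 3 ✓

c = -4, d = 1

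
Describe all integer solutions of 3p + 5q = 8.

Step 1: Compute gcd(3, 5) = 1.
Since 1 divides 8, solutions exist.

Step 2: Find a particular solution using extended Euclidean algorithm.
We get p₀ = 16, q₀ = -8.
Check: 3*16 + 5*-8 = 8 = 8 ✓

Step 3: Write the general solution.
p = 16 + (5/1)t = 16 + 5t
q = -8 - (3/1)t = -8 - 3t
for any integer t.

p = 16 + 5t, q = -8 - 3t for integer t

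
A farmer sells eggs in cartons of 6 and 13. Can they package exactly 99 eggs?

We need non-negative a, b with 6a + 13b = 99.
gcd(6, 13) = 1 divides 99.
Try a = 10: 13b = 99 - 60 = 39, so b = 3.
One way: 10 cartons of 6 and 3 cartons of 13.

Yes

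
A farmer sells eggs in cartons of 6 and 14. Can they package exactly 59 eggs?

We need non-negative a, b with 6a + 14b = 59.
gcd(6, 14) = 2, and 2 does not divide 59.
No integer solutions exist.

No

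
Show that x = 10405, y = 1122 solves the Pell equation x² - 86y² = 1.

Compute x² = 10405² = 108264025
Compute 86y² = 86·1122² = 86·1258884 = 108264024
x² - 86y² = 108264025 - 108264024 = 1
Since this equals 1, (10405, 1122) is a solution.

Yes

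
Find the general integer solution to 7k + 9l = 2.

Step 1: Compute gcd(7, 9) = 1.
Since 1 divides 2, solutions exist.

Step 2: Find a particular solution using extended Euclidean algorithm.
We get k₀ = 8, l₀ = -6.
Check: 7*8 + 9*-6 = 2 = 2 ✓

Step 3: Write the general solution.
k = 8 + (9/1)t = 8 + 9t
l = -6 - (7/1)t = -6 - 7t
for any integer t.

k = 8 + 9t, l = -6 - 7t for integer t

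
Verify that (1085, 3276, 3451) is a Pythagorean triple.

Compute a² + b² = 1085² + 3276² = 1177225 + 10732176 = 11909401
Compute c² = 3451² = 11909401
Since 11909401 = 11909401, confirmed.

Yes, it is a Pythagorean triple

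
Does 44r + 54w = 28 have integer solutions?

Step 1: Compute gcd(44, 54).
gcd(44, 54) = 2

Step 2: Check divisibility.
Does 2 divide 28? 28 = 2 x 14, so yes.

By the theorem on linear Diophantine equations, 44r + 54w = 28 has integer solutions if and only if gcd(44, 54) divides 28. Since 2 | 28, solutions exist.

Yes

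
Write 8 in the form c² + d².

We need to find integers c, d > 0 such that c² + d² = 8.
Trying c = 2: d² = 8 - 2² = 8 - 4 = 4
d = 2
Check: 2² + 2² = 4 + 4 = 8 ✓

8 = 2² + 2²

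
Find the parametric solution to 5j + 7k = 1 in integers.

Step 1: Compute gcd(5, 7) = 1.
Since 1 divides 1, solutions exist.

Step 2: Find a particular solution using extended Euclidean algorithm.
We get j₀ = 3, k₀ = -2.
Check: 5*3 + 7*-2 = 1 = 1 ✓

Step 3: Write the general solution.
j = 3 + (7/1)t = 3 + 7t
k = -2 - (5/1)t = -2 - 5t
for any integer t.

j = 3 + 7t, k = -2 - 5t for integer t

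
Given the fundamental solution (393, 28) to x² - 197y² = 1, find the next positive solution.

Solutions to x² - Dy² = 1 are generated by powers of (x₀ + y₀√D).
The next solution satisfies x₁ + y₁√197 = (x₀ + y₀√197)², giving:
x₁ = x₀² + 197y₀² = 393² + 197·28² = 154449 + 154448 = 308897
y₁ = 2x₀y₀ = 2·393·28 = 22008

Verify: 308897² - 197·22008² = 95417356609 - 95417356608 = 1 ✓

x = 308897, y = 22008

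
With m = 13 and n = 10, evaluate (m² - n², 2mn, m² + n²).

a = m² - n² = 169 - 100 = 69
b = 2mn = 2·13·10 = 260
c = m² + n² = 169 + 100 = 269
Verify: 69² + 260² = 4761 + 67600 = 72361 = 269² ✓

(69, 260, 269)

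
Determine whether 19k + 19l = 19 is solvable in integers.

Step 1: Compute gcd(19, 19).
gcd(19, 19) = 19

Step 2: Check divisibility.
Does 19 divide 19? 19 = 19 x 1, so yes.

By the theorem on linear Diophantine equations, 19k + 19l = 19 has integer solutions if and only if gcd(19, 19) divides 19. Since 19 | 19, solutions exist.

Yes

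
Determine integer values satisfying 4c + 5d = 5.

Step 1: Check solvability.
gcd(4, 5) = 1
Since 1 divides 5, solutions exist.

Step 2: Apply extended Euclidean algorithm to find gcd.
We find integers such that 4*x0 + 5*y0 = 1

Step 3: Scale the particular solution.
Multiply by 5/1 = 5:
c = -5, d = 5

Step 4: Verify.
4*(-5) + 5*(5) = 5 = 5 ✓

c = -5, d = 5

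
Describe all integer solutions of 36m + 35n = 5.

Step 1: Compute gcd(36, 35) = 1.
Since 1 divides 5, solutions exist.

Step 2: Find a particular solution using extended Euclidean algorithm.
We get m₀ = 5, n₀ = -5.
Check: 36*5 + 35*-5 = 5 = 5 ✓

Step 3: Write the general solution.
m = 5 + (35/1)t = 5 + 35t
n = -5 - (36/1)t = -5 - 36t
for any integer t.

m = 5 + 35t, n = -5 - 36t for integer t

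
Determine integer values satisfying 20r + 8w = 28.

Step 1: Check solvability.
gcd(20, 8) = 4
Since 4 divides 28, solutions exist.

Step 2: Apply extended Euclidean algorithm to find gcd.
We find integers such that 20*x0 + 8*y0 = 4

Step 3: Scale the particular solution.
Multiply by 28/4 = 7:
r = 7, w = -14

Step 4: Verify.
20*(7) + 8*(-14) = 28 = 28 ✓

r = 7, w = -14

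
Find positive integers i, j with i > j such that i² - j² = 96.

Factor: i² - j² = (i+j)(i-j) = 96.
We need two factors of 96 with the same parity.
Use i+j = 48 and i-j = 2 (product 48·2 = 96).
Adding: 2i = 50, so i = 25.
Subtracting: 2j = 46, so j = 23.
Check: 25² - 23² = 625 - 529 = 96 ✓

i = 25, j = 23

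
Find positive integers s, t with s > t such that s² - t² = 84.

Factor: s² - t² = (s+t)(s-t) = 84.
We need two factors of 84 with the same parity.
Use s+t = 42 and s-t = 2 (product 42·2 = 84).
Adding: 2s = 44, so s = 22.
Subtracting: 2t = 40, so t = 20.
Check: 22² - 20² = 484 - 400 = 84 ✓

s = 22, t = 20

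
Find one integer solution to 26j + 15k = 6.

Step 1: Check solvability.
gcd(26, 15) = 1
Since 1 divides 6, solutions exist.

Step 2: Apply extended Euclidean algorithm to find gcd.
We find integers such that 26*x0 + 15*y0 = 1

Step 3: Scale the particular solution.
Multiply by 6/1 = 6:
j = -24, k = 42

Step 4: Verify.
26*(-24) + 15*(42) = 6 = 6 ✓

j = -24, k = 42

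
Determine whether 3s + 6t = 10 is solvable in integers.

Step 1: Compute gcd(3, 6).
gcd(3, 6) = 3

Step 2: Check divisibility.
Does 3 divide 10? 10 = 3 x 3 + 1, so no.

By the theorem on linear Diophantine equations, 3s + 6t = 10 has integer solutions if and only if gcd(3, 6) divides 10. Since 3 does not divide 10, no solutions exist.

No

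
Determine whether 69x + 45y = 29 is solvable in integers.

Step 1: Compute gcd(69, 45).
gcd(69, 45) = 3

Step 2: Check divisibility.
Does 3 divide 29? 29 = 3 x 9 + 2, so no.

By the theorem on linear Diophantine equations, 69x + 45y = 29 has integer solutions if and only if gcd(69, 45) divides 29. Since 3 does not divide 29, no solutions exist.

No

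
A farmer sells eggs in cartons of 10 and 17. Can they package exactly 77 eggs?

We need non-negative a, b with 10a + 17b = 77.
gcd(10, 17) = 1 divides 77.
Try a = 6: 17b = 77 - 60 = 17, so b = 1.
One way: 6 cartons of 10 and 1 cartons of 17.

Yes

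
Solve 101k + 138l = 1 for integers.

Step 1: Check solvability.
gcd(101, 138) = 1
Since 1 divides 1, solutions exist.

Step 2: Apply extended Euclidean algorithm to find gcd.
We find integers such that 101*x0 + 138*y0 = 1

Step 3: Scale the particular solution.
Multiply by 1/1 = 1:
k = 41, l = -30

Step 4: Verify.
101*(41) + 138*(-30) = 1 = 1 ✓

k = 41, l = -30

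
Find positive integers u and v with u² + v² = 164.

We need to find integers u, v > 0 such that u² + v² = 164.
Trying u = 8: v² = 164 - 8² = 164 - 64 = 100
v = 10
Check: 8² + 10² = 64 + 100 = 164 ✓

164 = 8² + 10²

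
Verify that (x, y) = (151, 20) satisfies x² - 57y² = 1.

Compute x² = 151² = 22801
Compute 57y² = 57·20² = 57·400 = 22800
x² - 57y² = 22801 - 22800 = 1
Since this equals 1, (151, 20) is a solution.

Yes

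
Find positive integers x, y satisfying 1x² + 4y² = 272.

Try small values of x and check whether (272 - 1x²)/4 is a perfect square.
x = 4: 1·4² = 16, so 4y² = 272 - 16 = 256, giving y² = 64, y = 8.
Check: 1·4² + 4·8² = 16 + 256 = 272 ✓

x = 4, y = 8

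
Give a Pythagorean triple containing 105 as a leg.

We need the other leg and hypotenuse such that 105² + x² = c².
Take x = 88, c = 137: 105² + 88² = 11025 + 7744 = 18769 = 137² ✓
Triple: (105, 88, 137)

(105, 88, 137)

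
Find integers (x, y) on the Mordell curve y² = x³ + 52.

Try small integer x values and check whether x³ + 52 is a perfect square.
x = -3: x³ + 52 = -3³ + 52 = -27 + 52 = 25
Is 25 a perfect square? 5² = 25 ✓
So (x, y) = (-3, -5) is a solution.

x = -3, y = -5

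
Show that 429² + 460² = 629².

Compute a² + b² = 429² + 460² = 184041 + 211600 = 395641
Compute c² = 629² = 395641
Since 395641 = 395641, confirmed.

Yes, it is a Pythagorean triple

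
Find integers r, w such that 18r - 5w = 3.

Step 1: Check solvability.
gcd(18, 5) = 1
Since 1 divides 3, solutions exist.

Step 2: Apply extended Euclidean algorithm to find gcd.
We find integers such that 18*x0 + 5*y0 = 1

Step 3: Scale the particular solution.
Multiply by 3/1 = 3:
r = 6, w = 21

Step 4: Verify.
18*(6) - 5*(21) = 3 = 3 ✓

r = 6, w = 21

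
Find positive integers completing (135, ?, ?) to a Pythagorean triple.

We need the other leg and hypotenuse such that 135² + x² = c².
Take x = 352, c = 377: 135² + 352² = 18225 + 123904 = 142129 = 377² ✓
Triple: (135, 352, 377)

(135, 352, 377)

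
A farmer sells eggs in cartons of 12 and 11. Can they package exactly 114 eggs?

We need non-negative a, b with 12a + 11b = 114.
gcd(12, 11) = 1 divides 114.
Try a = 4: 11b = 114 - 48 = 66, so b = 6.
One way: 4 cartons of 12 and 6 cartons of 11.

Yes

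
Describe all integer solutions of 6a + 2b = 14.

Step 1: Compute gcd(6, 2) = 2.
Since 2 divides 14, solutions exist.

Step 2: Find a particular solution using extended Euclidean algorithm.
We get a₀ = 0, b₀ = 7.
Check: 6*0 + 2*7 = 14 = 14 ✓

Step 3: Write the general solution.
a = 0 + (2/2)t = 0 + 1t
b = 7 - (6/2)t = 7 - 3t
for any integer t.

a = 0 + 1t, b = 7 - 3t for integer t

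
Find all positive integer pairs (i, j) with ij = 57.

The positive divisors of 57 are: 1, 3, 19, 57.
Each divisor d gives the pair (d, 57/d):
(1, 57), (3, 19), (19, 3), (57, 1)

(1, 57), (3, 19), (19, 3), (57, 1)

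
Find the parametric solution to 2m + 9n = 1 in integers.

Step 1: Compute gcd(2, 9) = 1.
Since 1 divides 1, solutions exist.

Step 2: Find a particular solution using extended Euclidean algorithm.
We get m₀ = -4, n₀ = 1.
Check: 2*-4 + 9*1 = 1 = 1 ✓

Step 3: Write the general solution.
m = -4 + (9/1)t = -4 + 9t
n = 1 - (2/1)t = 1 - 2t
for any integer t.

m = -4 + 9t, n = 1 - 2t for integer t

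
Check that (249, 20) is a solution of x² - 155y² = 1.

Compute x² = 249² = 62001
Compute 155y² = 155·20² = 155·400 = 62000
x² - 155y² = 62001 - 62000 = 1
Since this equals 1, (249, 20) is a solution.

Yes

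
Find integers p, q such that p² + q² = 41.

We need to find integers p, q > 0 such that p² + q² = 41.
Trying p = 4: q² = 41 - 4² = 41 - 16 = 25
q = 5
Check: 4² + 5² = 16 + 25 = 41 ✓

41 = 4² + 5²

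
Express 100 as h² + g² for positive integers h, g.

We need to find integers h, g > 0 such that h² + g² = 100.
Trying h = 6: g² = 100 - 6² = 100 - 36 = 64
g = 8
Check: 6² + 8² = 36 + 64 = 100 ✓

100 = 6² + 8²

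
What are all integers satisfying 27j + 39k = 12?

Step 1: Compute gcd(27, 39) = 3.
Since 3 divides 12, solutions exist.

Step 2: Find a particular solution using extended Euclidean algorithm.
We get j₀ = 12, k₀ = -8.
Check: 27*12 + 39*-8 = 12 = 12 ✓

Step 3: Write the general solution.
j = 12 + (39/3)t = 12 + 13t
k = -8 - (27/3)t = -8 - 9t
for any integer t.

j = 12 + 13t, k = -8 - 9t for integer t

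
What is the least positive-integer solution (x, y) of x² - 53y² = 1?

We seek the smallest positive integers (x, y) with x² - 53y² = 1, i.e., x² = 53y² + 1.
Try successive y values:
y = 1: x² = 53·1² + 1 = 54, not a perfect square
y = 2: x² = 53·2² + 1 = 213, not a perfect square
y = 3: x² = 53·3² + 1 = 478, not a perfect square
... continuing the search (or via continued fractions) ...
y = 9100: x² = 53·9100² + 1 = 4388930001, x = 66249 ✓

Verify: 66249² - 53·9100² = 4388930001 - 4388930000 = 1 ✓

x = 66249, y = 9100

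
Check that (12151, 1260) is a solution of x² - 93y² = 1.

Compute x² = 12151² = 147646801
Compute 93y² = 93·1260² = 93·1587600 = 147646800
x² - 93y² = 147646801 - 147646800 = 1
Since this equals 1, (12151, 1260) is a solution.

Yes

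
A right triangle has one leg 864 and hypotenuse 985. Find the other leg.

a² = c² - b² = 970225 - 746496 = 223729
a = 473

473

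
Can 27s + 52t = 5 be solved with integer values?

Step 1: Compute gcd(27, 52).
gcd(27, 52) = 1

Step 2: Check divisibility.
Does 1 divide 5? 5 = 1 x 5, so yes.

By the theorem on linear Diophantine equations, 27s + 52t = 5 has integer solutions if and only if gcd(27, 52) divides 5. Since 1 | 5, solutions exist.

Yes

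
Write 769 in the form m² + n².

We need to find integers m, n > 0 such that m² + n² = 769.
Trying m = 12: n² = 769 - 12² = 769 - 144 = 625
n = 25
Check: 12² + 25² = 144 + 625 = 769 ✓

769 = 12² + 25²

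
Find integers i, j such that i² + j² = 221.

We need to find integers i, j > 0 such that i² + j² = 221.
Trying i = 5: j² = 221 - 5² = 221 - 25 = 196
j = 14
Check: 5² + 14² = 25 + 196 = 221 ✓

221 = 5² + 14²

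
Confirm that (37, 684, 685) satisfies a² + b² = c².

Compute a² + b² = 37² + 684² = 1369 + 467856 = 469225
Compute c² = 685² = 469225
Since 469225 = 469225, confirmed.

Yes, it is a Pythagorean triple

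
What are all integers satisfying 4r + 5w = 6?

Step 1: Compute gcd(4, 5) = 1.
Since 1 divides 6, solutions exist.

Step 2: Find a particular solution using extended Euclidean algorithm.
We get r₀ = -6, w₀ = 6.
Check: 4*-6 + 5*6 = 6 = 6 ✓

Step 3: Write the general solution.
r = -6 + (5/1)t = -6 + 5t
w = 6 - (4/1)t = 6 - 4t
for any integer t.

r = -6 + 5t, w = 6 - 4t for integer t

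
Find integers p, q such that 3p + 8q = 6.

Step 1: Check solvability.
gcd(3, 8) = 1
Since 1 divides 6, solutions exist.

Step 2: Apply extended Euclidean algorithm to find gcd.
We find integers such that 3*x0 + 8*y0 = 1

Step 3: Scale the particular solution.
Multiply by 6/1 = 6:
p = 18, q = -6

Step 4: Verify.
3*(18) + 8*(-6) = 6 = 6 ✓

p = 18, q = -6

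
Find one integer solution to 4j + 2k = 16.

Step 1: Check solvability.
gcd(4, 2) = 2
Since 2 divides 16, solutions exist.

Step 2: Apply extended Euclidean algorithm to find gcd.
We find integers such that 4*x0 + 2*y0 = 2

Step 3: Scale the particular solution.
Multiply by 16/2 = 8:
j = 0, k = 8

Step 4: Verify.
4*(0) + 2*(8) = 16 = 16 ✓

j = 0, k = 8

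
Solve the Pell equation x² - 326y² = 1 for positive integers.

We seek the smallest positive integers (x, y) with x² - 326y² = 1, i.e., x² = 326y² + 1.
Try successive y values:
y = 1: x² = 326·1² + 1 = 327, not a perfect square
y = 2: x² = 326·2² + 1 = 1305, not a perfect square
y = 3: x² = 326·3² + 1 = 2935, not a perfect square
... continuing the search (or via continued fractions) ...
y = 18: x² = 326·18² + 1 = 105625, x = 325 ✓

Verify: 325² - 326·18² = 105625 - 105624 = 1 ✓

x = 325, y = 18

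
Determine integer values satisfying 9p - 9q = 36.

Step 1: Check solvability.
gcd(9, 9) = 9
Since 9 divides 36, solutions exist.

Step 2: Apply extended Euclidean algorithm to find gcd.
We find integers such that 9*x0 + 9*y0 = 9

Step 3: Scale the particular solution.
Multiply by 36/9 = 4:
p = 0, q = -4

Step 4: Verify.
9*(0) - 9*(-4) = 36 = 36 ✓

p = 0, q = -4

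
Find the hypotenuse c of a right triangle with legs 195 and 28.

c² = a² + b² = 195² + 28² = 38025 + 784 = 38809
c = sqrt(38809) = 197

197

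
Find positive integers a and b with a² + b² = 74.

We need to find integers a, b > 0 such that a² + b² = 74.
Trying a = 5: b² = 74 - 5² = 74 - 25 = 49
b = 7
Check: 5² + 7² = 25 + 49 = 74 ✓

74 = 5² + 7²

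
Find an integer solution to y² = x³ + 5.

Try small integer x values and check whether x³ + 5 is a perfect square.
x = -1: x³ + 5 = -1³ + 5 = -1 + 5 = 4
Is 4 a perfect square? 2² = 4 ✓
So (x, y) = (-1, 2) is a solution.

x = -1, y = 2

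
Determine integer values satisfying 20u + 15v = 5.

Step 1: Check solvability.
gcd(20, 15) = 5
Since 5 divides 5, solutions exist.

Step 2: Apply extended Euclidean algorithm to find gcd.
We find integers such that 20*x0 + 15*y0 = 5

Step 3: Scale the particular solution.
Multiply by 5/5 = 1:
u = 1, v = -1

Step 4: Verify.
20*(1) + 15*(-1) = 5 = 5 ✓

u = 1, v = -1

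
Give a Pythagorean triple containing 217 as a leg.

We need the other leg and hypotenuse such that 217² + x² = c².
Take x = 456, c = 505: 217² + 456² = 47089 + 207936 = 255025 = 505² ✓
Triple: (217, 456, 505)

(217, 456, 505)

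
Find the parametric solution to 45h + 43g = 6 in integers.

Step 1: Compute gcd(45, 43) = 1.
Since 1 divides 6, solutions exist.

Step 2: Find a particular solution using extended Euclidean algorithm.
We get h₀ = -126, g₀ = 132.
Check: 45*-126 + 43*132 = 6 = 6 ✓

Step 3: Write the general solution.
h = -126 + (43/1)t = -126 + 43t
g = 132 - (45/1)t = 132 - 45t
for any integer t.

h = -126 + 43t, g = 132 - 45t for integer t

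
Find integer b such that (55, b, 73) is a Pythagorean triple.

b² = c² - a² = 73² - 55² = 5329 - 3025 = 2304
b = sqrt(2304) = 48

48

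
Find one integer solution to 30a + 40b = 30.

Step 1: Check solvability.
gcd(30, 40) = 10
Since 10 divides 30, solutions exist.

Step 2: Apply extended Euclidean algorithm to find gcd.
We find integers such that 30*x0 + 40*y0 = 10

Step 3: Scale the particular solution.
Multiply by 30/10 = 3:
a = -3, b = 3

Step 4: Verify.
30*(-3) + 40*(3) = 30 = 30 ✓

a = -3, b = 3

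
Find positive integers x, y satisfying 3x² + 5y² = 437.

Try small values of x and check whether (437 - 3x²)/5 is a perfect square.
x = 8: 3·8² = 192, so 5y² = 437 - 192 = 245, giving y² = 49, y = 7.
Check: 3·8² + 5·7² = 192 + 245 = 437 ✓

x = 8, y = 7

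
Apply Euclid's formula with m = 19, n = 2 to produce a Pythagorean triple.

a = m² - n² = 19² - 2² = 361 - 4 = 357
b = 2mn = 2·19·2 = 76
c = m² + n² = 361 + 4 = 365
Verify: 357² + 76² = 127449 + 5776 = 133225 = 365² ✓

(357, 76, 365)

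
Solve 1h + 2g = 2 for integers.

Step 1: Check solvability.
gcd(1, 2) = 1
Since 1 divides 2, solutions exist.

Step 2: Apply extended Euclidean algorithm to find gcd.
We find integers such that 1*x0 + 2*y0 = 1

Step 3: Scale the particular solution.
Multiply by 2/1 = 2:
h = 2, g = 0

Step 4: Verify.
1*(2) + 2*(0) = 2 = 2 ✓

h = 2, g = 0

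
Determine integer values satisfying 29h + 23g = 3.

Step 1: Check solvability.
gcd(29, 23) = 1
Since 1 divides 3, solutions exist.

Step 2: Apply extended Euclidean algorithm to find gcd.
We find integers such that 29*x0 + 23*y0 = 1

Step 3: Scale the particular solution.
Multiply by 3/1 = 3:
h = 12, g = -15

Step 4: Verify.
29*(12) + 23*(-15) = 3 = 3 ✓

h = 12, g = -15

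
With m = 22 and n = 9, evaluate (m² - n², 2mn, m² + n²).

a = m² - n² = 484 - 81 = 403
b = 2mn = 2·22·9 = 396
c = m² + n² = 484 + 81 = 565
Verify: 403² + 396² = 162409 + 156816 = 319225 = 565² ✓

(403, 396, 565)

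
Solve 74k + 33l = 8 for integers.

Step 1: Check solvability.
gcd(74, 33) = 1
Since 1 divides 8, solutions exist.

Step 2: Apply extended Euclidean algorithm to find gcd.
We find integers such that 74*x0 + 33*y0 = 1

Step 3: Scale the particular solution.
Multiply by 8/1 = 8:
k = -32, l = 72

Step 4: Verify.
74*(-32) + 33*(72) = 8 = 8 ✓

k = -32, l = 72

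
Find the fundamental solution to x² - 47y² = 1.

We seek the smallest positive integers (x, y) with x² - 47y² = 1, i.e., x² = 47y² + 1.
Try successive y values:
y = 1: x² = 47·1² + 1 = 48, not a perfect square
y = 2: x² = 47·2² + 1 = 189, not a perfect square
y = 3: x² = 47·3² + 1 = 424, not a perfect square
... continuing the search (or via continued fractions) ...
y = 7: x² = 47·7² + 1 = 2304, x = 48 ✓

Verify: 48² - 47·7² = 2304 - 2303 = 1 ✓

x = 48, y = 7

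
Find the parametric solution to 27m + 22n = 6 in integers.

Step 1: Compute gcd(27, 22) = 1.
Since 1 divides 6, solutions exist.

Step 2: Find a particular solution using extended Euclidean algorithm.
We get m₀ = 54, n₀ = -66.
Check: 27*54 + 22*-66 = 6 = 6 ✓

Step 3: Write the general solution.
m = 54 + (22/1)t = 54 + 22t
n = -66 - (27/1)t = -66 - 27t
for any integer t.

m = 54 + 22t, n = -66 - 27t for integer t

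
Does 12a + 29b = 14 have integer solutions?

Step 1: Compute gcd(12, 29).
gcd(12, 29) = 1

Step 2: Check divisibility.
Does 1 divide 14? 14 = 1 x 14, so yes.

By the theorem on linear Diophantine equations, 12a + 29b = 14 has integer solutions if and only if gcd(12, 29) divides 14. Since 1 | 14, solutions exist.

Yes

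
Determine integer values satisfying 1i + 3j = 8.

Step 1: Check solvability.
gcd(1, 3) = 1
Since 1 divides 8, solutions exist.

Step 2: Apply extended Euclidean algorithm to find gcd.
We find integers such that 1*x0 + 3*y0 = 1

Step 3: Scale the particular solution.
Multiply by 8/1 = 8:
i = 8, j = 0

Step 4: Verify.
1*(8) + 3*(0) = 8 = 8 ✓

i = 8, j = 0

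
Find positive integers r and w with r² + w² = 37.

We need to find integers r, w > 0 such that r² + w² = 37.
Trying r = 1: w² = 37 - 1² = 37 - 1 = 36
w = 6
Check: 1² + 6² = 1 + 36 = 37 ✓

37 = 1² + 6²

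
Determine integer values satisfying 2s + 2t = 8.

Step 1: Check solvability.
gcd(2, 2) = 2
Since 2 divides 8, solutions exist.

Step 2: Apply extended Euclidean algorithm to find gcd.
We find integers such that 2*x0 + 2*y0 = 2

Step 3: Scale the particular solution.
Multiply by 8/2 = 4:
s = 0, t = 4

Step 4: Verify.
2*(0) + 2*(4) = 8 = 8 ✓

s = 0, t = 4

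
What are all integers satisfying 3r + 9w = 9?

Step 1: Compute gcd(3, 9) = 3.
Since 3 divides 9, solutions exist.

Step 2: Find a particular solution using extended Euclidean algorithm.
We get r₀ = 3, w₀ = 0.
Check: 3*3 + 9*0 = 9 = 9 ✓

Step 3: Write the general solution.
r = 3 + (9/3)t = 3 + 3t
w = 0 - (3/3)t = 0 - 1t
for any integer t.

r = 3 + 3t, w = 0 - 1t for integer t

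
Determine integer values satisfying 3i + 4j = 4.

Step 1: Check solvability.
gcd(3, 4) = 1
Since 1 divides 4, solutions exist.

Step 2: Apply extended Euclidean algorithm to find gcd.
We find integers such that 3*x0 + 4*y0 = 1

Step 3: Scale the particular solution.
Multiply by 4/1 = 4:
i = -4, j = 4

Step 4: Verify.
3*(-4) + 4*(4) = 4 = 4 ✓

i = -4, j = 4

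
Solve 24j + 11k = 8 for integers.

Step 1: Check solvability.
gcd(24, 11) = 1
Since 1 divides 8, solutions exist.

Step 2: Apply extended Euclidean algorithm to find gcd.
We find integers such that 24*x0 + 11*y0 = 1

Step 3: Scale the particular solution.
Multiply by 8/1 = 8:
j = -40, k = 88

Step 4: Verify.
24*(-40) + 11*(88) = 8 = 8 ✓

j = -40, k = 88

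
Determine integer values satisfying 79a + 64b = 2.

Step 1: Check solvability.
gcd(79, 64) = 1
Since 1 divides 2, solutions exist.

Step 2: Apply extended Euclidean algorithm to find gcd.
We find integers such that 79*x0 + 64*y0 = 1

Step 3: Scale the particular solution.
Multiply by 2/1 = 2:
a = -34, b = 42

Step 4: Verify.
79*(-34) + 64*(42) = 2 = 2 ✓

a = -34, b = 42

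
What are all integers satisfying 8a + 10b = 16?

Step 1: Compute gcd(8, 10) = 2.
Since 2 divides 16, solutions exist.

Step 2: Find a particular solution using extended Euclidean algorithm.
We get a₀ = -8, b₀ = 8.
Check: 8*-8 + 10*8 = 16 = 16 ✓

Step 3: Write the general solution.
a = -8 + (10/2)t = -8 + 5t
b = 8 - (8/2)t = 8 - 4t
for any integer t.

a = -8 + 5t, b = 8 - 4t for integer t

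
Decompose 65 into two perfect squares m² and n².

We need to find integers m, n > 0 such that m² + n² = 65.
Trying m = 1: n² = 65 - 1² = 65 - 1 = 64
n = 8
Check: 1² + 8² = 1 + 64 = 65 ✓

65 = 1² + 8²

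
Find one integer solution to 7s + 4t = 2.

Step 1: Check solvability.
gcd(7, 4) = 1
Since 1 divides 2, solutions exist.

Step 2: Apply extended Euclidean algorithm to find gcd.
We find integers such that 7*x0 + 4*y0 = 1

Step 3: Scale the particular solution.
Multiply by 2/1 = 2:
s = -2, t = 4

Step 4: Verify.
7*(-2) + 4*(4) = 2 = 2 ✓

s = -2, t = 4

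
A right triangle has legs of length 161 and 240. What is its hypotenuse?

c² = a² + b² = 161² + 240² = 25921 + 57600 = 83521
c = 289

289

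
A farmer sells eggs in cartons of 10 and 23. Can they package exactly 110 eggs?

We need non-negative a, b with 10a + 23b = 110.
gcd(10, 23) = 1 divides 110.
Try a = 11: 23b = 110 - 110 = 0, so b = 0.
One way: 11 cartons of 10 and 0 cartons of 23.

Yes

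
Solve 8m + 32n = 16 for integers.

Step 1: Check solvability.
gcd(8, 32) = 8
Since 8 divides 16, solutions exist.

Step 2: Apply extended Euclidean algorithm to find gcd.
We find integers such that 8*x0 + 32*y0 = 8

Step 3: Scale the particular solution.
Multiply by 16/8 = 2:
m = 2, n = 0

Step 4: Verify.
8*(2) + 32*(0) = 16 = 16 ✓

m = 2, n = 0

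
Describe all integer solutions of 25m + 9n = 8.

Step 1: Compute gcd(25, 9) = 1.
Since 1 divides 8, solutions exist.

Step 2: Find a particular solution using extended Euclidean algorithm.
We get m₀ = 32, n₀ = -88.
Check: 25*32 + 9*-88 = 8 = 8 ✓

Step 3: Write the general solution.
m = 32 + (9/1)t = 32 + 9t
n = -88 - (25/1)t = -88 - 25t
for any integer t.

m = 32 + 9t, n = -88 - 25t for integer t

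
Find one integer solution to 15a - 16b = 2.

Step 1: Check solvability.
gcd(15, 16) = 1
Since 1 divides 2, solutions exist.

Step 2: Apply extended Euclidean algorithm to find gcd.
We find integers such that 15*x0 + 16*y0 = 1

Step 3: Scale the particular solution.
Multiply by 2/1 = 2:
a = -2, b = -2

Step 4: Verify.
15*(-2) - 16*(-2) = 2 = 2 ✓

a = -2, b = -2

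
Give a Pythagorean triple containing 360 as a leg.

We need the other leg and hypotenuse such that 360² + x² = c².
Take x = 38, c = 362: 360² + 38² = 129600 + 1444 = 131044 = 362² ✓
Triple: (38, 360, 362)

(38, 360, 362)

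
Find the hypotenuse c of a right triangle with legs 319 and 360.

c² = a² + b² = 319² + 360² = 101761 + 129600 = 231361
c = 481

481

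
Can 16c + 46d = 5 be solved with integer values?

Step 1: Compute gcd(16, 46).
gcd(16, 46) = 2

Step 2: Check divisibility.
Does 2 divide 5? 5 = 2 x 2 + 1, so no.

By the theorem on linear Diophantine equations, 16c + 46d = 5 has integer solutions if and only if gcd(16, 46) divides 5. Since 2 does not divide 5, no solutions exist.

No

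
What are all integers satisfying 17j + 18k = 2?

Step 1: Compute gcd(17, 18) = 1.
Since 1 divides 2, solutions exist.

Step 2: Find a particular solution using extended Euclidean algorithm.
We get j₀ = -2, k₀ = 2.
Check: 17*-2 + 18*2 = 2 = 2 ✓

Step 3: Write the general solution.
j = -2 + (18/1)t = -2 + 18t
k = 2 - (17/1)t = 2 - 17t
for any integer t.

j = -2 + 18t, k = 2 - 17t for integer t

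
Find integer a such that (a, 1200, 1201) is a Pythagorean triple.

a² = c² - b² = 1201² - 1200² = 1442401 - 1440000 = 2401
a = sqrt(2401) = 49

49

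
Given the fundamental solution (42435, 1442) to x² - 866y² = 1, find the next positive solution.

Solutions to x² - Dy² = 1 are generated by powers of (x₀ + y₀√D).
The next solution satisfies x₁ + y₁√866 = (x₀ + y₀√866)², giving:
x₁ = x₀² + 866y₀² = 42435² + 866·1442² = 1800729225 + 1800729224 = 3601458449
y₁ = 2x₀y₀ = 2·42435·1442 = 122382540

Verify: 3601458449² - 866·122382540² = 12970502959873485601 - 12970502959873485600 = 1 ✓

x = 3601458449, y = 122382540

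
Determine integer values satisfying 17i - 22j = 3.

Step 1: Check solvability.
gcd(17, 22) = 1
Since 1 divides 3, solutions exist.

Step 2: Apply extended Euclidean algorithm to find gcd.
We find integers such that 17*x0 + 22*y0 = 1

Step 3: Scale the particular solution.
Multiply by 3/1 = 3:
i = -27, j = -21

Step 4: Verify.
17*(-27) - 22*(-21) = 3 = 3 ✓

i = -27, j = -21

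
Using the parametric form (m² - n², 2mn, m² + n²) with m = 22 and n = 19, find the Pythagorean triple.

a = m² - n² = 22² - 19² = 484 - 361 = 123
b = 2mn = 2·22·19 = 836
c = m² + n² = 484 + 361 = 845
Verify: 123² + 836² = 15129 + 698896 = 714025 = 845² ✓

(123, 836, 845)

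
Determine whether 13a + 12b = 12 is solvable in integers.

Step 1: Compute gcd(13, 12).
gcd(13, 12) = 1

Step 2: Check divisibility.
Does 1 divide 12? 12 = 1 x 12, so yes.

By the theorem on linear Diophantine equations, 13a + 12b = 12 has integer solutions if and only if gcd(13, 12) divides 12. Since 1 | 12, solutions exist.

Yes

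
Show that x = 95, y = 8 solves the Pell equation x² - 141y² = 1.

Compute x² = 95² = 9025
Compute 141y² = 141·8² = 141·64 = 9024
x² - 141y² = 9025 - 9024 = 1
Since this equals 1, (95, 8) is a solution.

Yes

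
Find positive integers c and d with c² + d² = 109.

We need to find integers c, d > 0 such that c² + d² = 109.
Trying c = 3: d² = 109 - 3² = 109 - 9 = 100
d = 10
Check: 3² + 10² = 9 + 100 = 109 ✓

109 = 3² + 10²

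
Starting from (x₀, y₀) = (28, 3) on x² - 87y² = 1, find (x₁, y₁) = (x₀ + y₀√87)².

Solutions to x² - Dy² = 1 are generated by powers of (x₀ + y₀√D).
The next solution satisfies x₁ + y₁√87 = (x₀ + y₀√87)², giving:
x₁ = x₀² + 87y₀² = 28² + 87·3² = 784 + 783 = 1567
y₁ = 2x₀y₀ = 2·28·3 = 168

Verify: 1567² - 87·168² = 2455489 - 2455488 = 1 ✓

x = 1567, y = 168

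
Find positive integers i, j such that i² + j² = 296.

Search for i with 296 - i² a perfect square.
i = 10: 296 - 10² = 296 - 100 = 196 = 14² ✓
So i = 10, j = 14.

i = 10, j = 14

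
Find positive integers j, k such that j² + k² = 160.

Search for j with 160 - j² a perfect square.
j = 4: 160 - 4² = 160 - 16 = 144 = 12² ✓
So j = 4, k = 12.

j = 4, k = 12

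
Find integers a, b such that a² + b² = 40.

We need to find integers a, b > 0 such that a² + b² = 40.
Trying a = 2: b² = 40 - 2² = 40 - 4 = 36
b = 6
Check: 2² + 6² = 4 + 36 = 40 ✓

40 = 2² + 6²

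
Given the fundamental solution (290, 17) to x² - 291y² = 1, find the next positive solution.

Solutions to x² - Dy² = 1 are generated by powers of (x₀ + y₀√D).
The next solution satisfies x₁ + y₁√291 = (x₀ + y₀√291)², giving:
x₁ = x₀² + 291y₀² = 290² + 291·17² = 84100 + 84099 = 168199
y₁ = 2x₀y₀ = 2·290·17 = 9860

Verify: 168199² - 291·9860² = 28290903601 - 28290903600 = 1 ✓

x = 168199, y = 9860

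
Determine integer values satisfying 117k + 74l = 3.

Step 1: Check solvability.
gcd(117, 74) = 1
Since 1 divides 3, solutions exist.

Step 2: Apply extended Euclidean algorithm to find gcd.
We find integers such that 117*x0 + 74*y0 = 1

Step 3: Scale the particular solution.
Multiply by 3/1 = 3:
k = 93, l = -147

Step 4: Verify.
117*(93) + 74*(-147) = 3 = 3 ✓

k = 93, l = -147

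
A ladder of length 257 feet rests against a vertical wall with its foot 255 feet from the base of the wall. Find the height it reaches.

The ladder, wall, and ground form a right triangle with hypotenuse 257 and one leg 255.
By the Pythagorean theorem: h² = 257² - 255² = 66049 - 65025 = 1024
h = √1024 = 32 feet

32 feet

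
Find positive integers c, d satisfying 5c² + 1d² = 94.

Try small values of c and check whether (94 - 5c²)/1 is a perfect square.
c = 3: 5·3² = 45, so 1d² = 94 - 45 = 49, giving d² = 49, d = 7.
Check: 5·3² + 1·7² = 45 + 49 = 94 ✓

c = 3, d = 7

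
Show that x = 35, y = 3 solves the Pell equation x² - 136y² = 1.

Compute x² = 35² = 1225
Compute 136y² = 136·3² = 136·9 = 1224
x² - 136y² = 1225 - 1224 = 1
Since this equals 1, (35, 3) is a solution.

Yes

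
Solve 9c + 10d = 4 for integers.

Step 1: Check solvability.
gcd(9, 10) = 1
Since 1 divides 4, solutions exist.

Step 2: Apply extended Euclidean algorithm to find gcd.
We find integers such that 9*x0 + 10*y0 = 1

Step 3: Scale the particular solution.
Multiply by 4/1 = 4:
c = -4, d = 4

Step 4: Verify.
9*(-4) + 10*(4) = 4 = 4 ✓

c = -4, d = 4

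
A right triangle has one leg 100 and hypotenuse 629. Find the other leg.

a² = c² - b² = 395641 - 10000 = 385641
a = 621

621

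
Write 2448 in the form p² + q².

We need to find integers p, q > 0 such that p² + q² = 2448.
Trying p = 12: q² = 2448 - 12² = 2448 - 144 = 2304
q = 48
Check: 12² + 48² = 144 + 2304 = 2448 ✓

2448 = 12² + 48²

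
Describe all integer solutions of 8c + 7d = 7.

Step 1: Compute gcd(8, 7) = 1.
Since 1 divides 7, solutions exist.

Step 2: Find a particular solution using extended Euclidean algorithm.
We get c₀ = 7, d₀ = -7.
Check: 8*7 + 7*-7 = 7 = 7 ✓

Step 3: Write the general solution.
c = 7 + (7/1)t = 7 + 7t
d = -7 - (8/1)t = -7 - 8t
for any integer t.

c = 7 + 7t, d = -7 - 8t for integer t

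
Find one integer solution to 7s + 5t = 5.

Step 1: Check solvability.
gcd(7, 5) = 1
Since 1 divides 5, solutions exist.

Step 2: Apply extended Euclidean algorithm to find gcd.
We find integers such that 7*x0 + 5*y0 = 1

Step 3: Scale the particular solution.
Multiply by 5/1 = 5:
s = -10, t = 15

Step 4: Verify.
7*(-10) + 5*(15) = 5 = 5 ✓

s = -10, t = 15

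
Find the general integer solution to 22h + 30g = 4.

Step 1: Compute gcd(22, 30) = 2.
Since 2 divides 4, solutions exist.

Step 2: Find a particular solution using extended Euclidean algorithm.
We get h₀ = -8, g₀ = 6.
Check: 22*-8 + 30*6 = 4 = 4 ✓

Step 3: Write the general solution.
h = -8 + (30/2)t = -8 + 15t
g = 6 - (22/2)t = 6 - 11t
for any integer t.

h = -8 + 15t, g = 6 - 11t for integer t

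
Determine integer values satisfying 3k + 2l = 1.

Step 1: Check solvability.
gcd(3, 2) = 1
Since 1 divides 1, solutions exist.

Step 2: Apply extended Euclidean algorithm to find gcd.
We find integers such that 3*x0 + 2*y0 = 1

Step 3: Scale the particular solution.
Multiply by 1/1 = 1:
k = 1, l = -1

Step 4: Verify.
3*(1) + 2*(-1) = 1 = 1 ✓

k = 1, l = -1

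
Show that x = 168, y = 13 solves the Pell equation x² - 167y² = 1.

Compute x² = 168² = 28224
Compute 167y² = 167·13² = 167·169 = 28223
x² - 167y² = 28224 - 28223 = 1
Since this equals 1, (168, 13) is a solution.

Yes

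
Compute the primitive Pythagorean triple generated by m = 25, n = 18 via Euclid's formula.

a = m² - n² = 25² - 18² = 625 - 324 = 301
b = 2mn = 2·25·18 = 900
c = m² + n² = 625 + 324 = 949
Verify: 301² + 900² = 90601 + 810000 = 900601 = 949² ✓

(301, 900, 949)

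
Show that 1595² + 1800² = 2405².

Compute a² + b² = 1595² + 1800² = 2544025 + 3240000 = 5784025
Compute c² = 2405² = 5784025
Since 5784025 = 5784025, confirmed.

Yes, it is a Pythagorean triple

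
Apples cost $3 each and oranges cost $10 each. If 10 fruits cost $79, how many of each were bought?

Let a = apples, o = oranges.
a + o = 10
3a + 10o = 79
Substitute o = 10 - a:
3a + 10(10 - a) = 79
(3 - 10)a = 79 - 100
-7a = -21
a = 3, o = 10 - 3 = 7

Apples: 3, Oranges: 7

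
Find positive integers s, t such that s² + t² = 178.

Search for s with 178 - s² a perfect square.
s = 3: 178 - 3² = 178 - 9 = 169 = 13² ✓
So s = 3, t = 13.

s = 3, t = 13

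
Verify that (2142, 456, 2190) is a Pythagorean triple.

Compute a² + b² = 2142² + 456² = 4588164 + 207936 = 4796100
Compute c² = 2190² = 4796100
Since 4796100 = 4796100, confirmed.

Yes, it is a Pythagorean triple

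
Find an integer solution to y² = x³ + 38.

Try small integer x values and check whether x³ + 38 is a perfect square.
x = 11: x³ + 38 = 11³ + 38 = 1331 + 38 = 1369
Is 1369 a perfect square? 37² = 1369 ✓
So (x, y) = (11, 37) is a solution.

x = 11, y = 37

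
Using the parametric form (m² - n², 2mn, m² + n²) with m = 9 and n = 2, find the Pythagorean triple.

a = m² - n² = 9² - 2² = 81 - 4 = 77
b = 2mn = 2·9·2 = 36
c = m² + n² = 81 + 4 = 85
Verify: 77² + 36² = 5929 + 1296 = 7225 = 85² ✓

(77, 36, 85)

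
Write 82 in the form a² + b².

We need to find integers a, b > 0 such that a² + b² = 82.
Trying a = 1: b² = 82 - 1² = 82 - 1 = 81
b = 9
Check: 1² + 9² = 1 + 81 = 82 ✓

82 = 1² + 9²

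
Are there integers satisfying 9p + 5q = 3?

Step 1: Compute gcd(9, 5).
gcd(9, 5) = 1

Step 2: Check divisibility.
Does 1 divide 3? 3 = 1 x 3, so yes.

By the theorem on linear Diophantine equations, 9p + 5q = 3 has integer solutions if and only if gcd(9, 5) divides 3. Since 1 | 3, solutions exist.

Yes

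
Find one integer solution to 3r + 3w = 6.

Step 1: Check solvability.
gcd(3, 3) = 3
Since 3 divides 6, solutions exist.

Step 2: Apply extended Euclidean algorithm to find gcd.
We find integers such that 3*x0 + 3*y0 = 3

Step 3: Scale the particular solution.
Multiply by 6/3 = 2:
r = 0, w = 2

Step 4: Verify.
3*(0) + 3*(2) = 6 = 6 ✓

r = 0, w = 2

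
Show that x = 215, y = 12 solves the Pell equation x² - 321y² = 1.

Compute x² = 215² = 46225
Compute 321y² = 321·12² = 321·144 = 46224
x² - 321y² = 46225 - 46224 = 1
Since this equals 1, (215, 12) is a solution.

Yes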